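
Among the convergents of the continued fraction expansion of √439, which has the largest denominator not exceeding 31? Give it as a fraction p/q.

√439 = [20; 1, 19, 1, 40, …] (period length 4).
Convergents:
  p_0/q_0 = 20/1
  p_1/q_1 = 21/1
  p_2/q_2 = 419/20
  p_3/q_3 = 440/21
  p_4/q_4 = 18019/860
q_3 = 21 ≤ 31 < 860 = q_4, so the answer is 440/21.

440/21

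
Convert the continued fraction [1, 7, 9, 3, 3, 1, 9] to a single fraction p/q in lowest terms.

9583/8401

Fold from the inside: start with 9/1.
  1 + 1/9 = 10/9
  3 + 9/10 = 39/10
  3 + 10/39 = 127/39
  9 + 39/127 = 1182/127
  7 + 127/1182 = 8401/1182
  1 + 1182/8401 = 9583/8401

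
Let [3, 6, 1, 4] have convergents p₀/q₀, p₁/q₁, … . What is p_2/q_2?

Using pₖ = aₖpₖ₋₁ + pₖ₋₂, qₖ = aₖqₖ₋₁ + qₖ₋₂ (with p₋₁=1, p₋₂=0, q₋₁=0, q₋₂=1):
  k=0: a=3, p=3, q=1
  k=1: a=6, p=19, q=6
  k=2: a=1, p=22, q=7

22/7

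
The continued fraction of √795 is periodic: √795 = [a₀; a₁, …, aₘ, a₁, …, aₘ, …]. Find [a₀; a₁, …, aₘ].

a₀ = ⌊√795⌋ = 28.
With m₀=0, d₀=1 and mₖ₊₁ = dₖaₖ − mₖ, dₖ₊₁ = (n − mₖ₊₁²)/dₖ, aₖ₊₁ = ⌊(a₀+mₖ₊₁)/dₖ₊₁⌋:
  k=1: m=28, d=11, a=5
  k=2: m=27, d=6, a=9
  k=3: m=27, d=11, a=5
  k=4: m=28, d=1, a=56
d=1 and a=2a₀=56 at k=4, so the next step gives (m, d) = (28, 11) again — its k=1 value — and the period has length 4.

[28; 5, 9, 5, 56]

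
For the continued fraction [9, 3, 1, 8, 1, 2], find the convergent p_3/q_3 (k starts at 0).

Using pₖ = aₖpₖ₋₁ + pₖ₋₂, qₖ = aₖqₖ₋₁ + qₖ₋₂ (with p₋₁=1, p₋₂=0, q₋₁=0, q₋₂=1):
  k=0: a=9, p=9, q=1
  k=1: a=3, p=28, q=3
  k=2: a=1, p=37, q=4
  k=3: a=8, p=324, q=35

324/35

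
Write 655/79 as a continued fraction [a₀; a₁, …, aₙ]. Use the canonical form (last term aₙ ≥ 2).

[8; 3, 2, 3, 3]

655 = 8·79 + 23
79 = 3·23 + 10
23 = 2·10 + 3
10 = 3·3 + 1
3 = 3·1 + 0  (stop)
So 655/79 = [8; 3, 2, 3, 3].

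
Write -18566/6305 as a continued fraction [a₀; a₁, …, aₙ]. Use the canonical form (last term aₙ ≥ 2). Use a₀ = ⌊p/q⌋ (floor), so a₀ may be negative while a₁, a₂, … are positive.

[-3; 18, 15, 5, 1, 3]

-18566 = -3*6305 + 349
6305 = 18*349 + 23
349 = 15*23 + 4
23 = 5*4 + 3
4 = 1*3 + 1
3 = 3*1 + 0  (stop)
So -18566/6305 = [-3; 18, 15, 5, 1, 3].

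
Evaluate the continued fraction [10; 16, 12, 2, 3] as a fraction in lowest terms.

14077/1399

Fold from the inside: start with 3/1.
  2 + 1/3 = 7/3
  12 + 3/7 = 87/7
  16 + 7/87 = 1399/87
  10 + 87/1399 = 14077/1399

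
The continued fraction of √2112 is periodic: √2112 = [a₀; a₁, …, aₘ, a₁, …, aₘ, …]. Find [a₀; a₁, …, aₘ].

a₀ = ⌊√2112⌋ = 45.

[45; 1, 21, 1, 90]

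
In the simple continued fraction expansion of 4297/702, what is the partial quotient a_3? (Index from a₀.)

4297 = 6·702 + 85   →  a_0 = 6
702 = 8·85 + 22   →  a_1 = 8
85 = 3·22 + 19   →  a_2 = 3
22 = 1·19 + 3   →  a_3 = 1

1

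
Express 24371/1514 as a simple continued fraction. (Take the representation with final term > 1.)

24371 = 16*1514 + 147
1514 = 10*147 + 44
147 = 3*44 + 15
44 = 2*15 + 14
15 = 1*14 + 1
14 = 14*1 + 0  (stop)
So 24371/1514 = [16; 10, 3, 2, 1, 14].

[16; 10, 3, 2, 1, 14]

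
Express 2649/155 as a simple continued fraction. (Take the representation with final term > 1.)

[17; 11, 14]

2649 = 17*155 + 14
155 = 11*14 + 1
14 = 14*1 + 0  (stop)
So 2649/155 = [17; 11, 14].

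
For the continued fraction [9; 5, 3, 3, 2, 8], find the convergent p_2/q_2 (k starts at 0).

147/16

Using pₖ = aₖpₖ₋₁ + pₖ₋₂, qₖ = aₖqₖ₋₁ + qₖ₋₂ (with p₋₁=1, p₋₂=0, q₋₁=0, q₋₂=1):
  k=0: a=9, p=9, q=1
  k=1: a=5, p=46, q=5
  k=2: a=3, p=147, q=16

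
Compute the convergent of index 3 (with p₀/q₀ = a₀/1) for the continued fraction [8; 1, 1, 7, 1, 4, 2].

Using pₖ = aₖpₖ₋₁ + pₖ₋₂, qₖ = aₖqₖ₋₁ + qₖ₋₂ (with p₋₁=1, p₋₂=0, q₋₁=0, q₋₂=1):
  k=0: a=8, p=8, q=1
  k=1: a=1, p=9, q=1
  k=2: a=1, p=17, q=2
  k=3: a=7, p=128, q=15

128/15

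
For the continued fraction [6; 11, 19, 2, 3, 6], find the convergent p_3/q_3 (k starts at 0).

Using pₖ = aₖpₖ₋₁ + pₖ₋₂, qₖ = aₖqₖ₋₁ + qₖ₋₂ (with p₋₁=1, p₋₂=0, q₋₁=0, q₋₂=1):
  k=0: a=6, p=6, q=1
  k=1: a=11, p=67, q=11
  k=2: a=19, p=1279, q=210
  k=3: a=2, p=2625, q=431

2625/431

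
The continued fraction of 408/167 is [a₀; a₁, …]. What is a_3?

408 = 2·167 + 74   →  a_0 = 2
167 = 2·74 + 19   →  a_1 = 2
74 = 3·19 + 17   →  a_2 = 3
19 = 1·17 + 2   →  a_3 = 1

1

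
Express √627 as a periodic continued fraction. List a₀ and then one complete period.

a₀ = ⌊√627⌋ = 25.

[25; 25, 50]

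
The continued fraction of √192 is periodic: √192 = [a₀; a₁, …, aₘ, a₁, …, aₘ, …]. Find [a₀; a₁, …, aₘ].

[13; 1, 5, 1, 26]

a₀ = ⌊√192⌋ = 13.
With m₀=0, d₀=1 and mₖ₊₁ = dₖaₖ − mₖ, dₖ₊₁ = (n − mₖ₊₁²)/dₖ, aₖ₊₁ = ⌊(a₀+mₖ₊₁)/dₖ₊₁⌋:
  k=1: m=13, d=23, a=1
  k=2: m=10, d=4, a=5
  k=3: m=10, d=23, a=1
  k=4: m=13, d=1, a=26
d=1 and a=2a₀=26 at k=4, so the next step gives (m, d) = (13, 23) again — its k=1 value — and the period has length 4.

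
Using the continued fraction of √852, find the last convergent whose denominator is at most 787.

√852 = [29; 5, 3, 2, 4, 2, 3, 5, 58, …] (period length 8).
Convergents:
  p_0/q_0 = 29/1
  p_1/q_1 = 146/5
  p_2/q_2 = 467/16
  p_3/q_3 = 1080/37
  p_4/q_4 = 4787/164
  p_5/q_5 = 10654/365
  p_6/q_6 = 36749/1259
q_5 = 365 ≤ 787 < 1259 = q_6, so the answer is 10654/365.

10654/365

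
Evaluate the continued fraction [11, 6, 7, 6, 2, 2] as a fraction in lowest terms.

15695/1406

Using pₖ = aₖpₖ₋₁ + pₖ₋₂ and qₖ = aₖqₖ₋₁ + qₖ₋₂:
  k=0: a=11, p=11, q=1
  k=1: a=6, p=67, q=6
  k=2: a=7, p=480, q=43
  k=3: a=6, p=2947, q=264
  k=4: a=2, p=6374, q=571
  k=5: a=2, p=15695, q=1406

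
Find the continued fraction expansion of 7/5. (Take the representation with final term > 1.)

7 = 1*5 + 2
5 = 2*2 + 1
2 = 2*1 + 0  (stop)
So 7/5 = [1; 2, 2].

[1; 2, 2]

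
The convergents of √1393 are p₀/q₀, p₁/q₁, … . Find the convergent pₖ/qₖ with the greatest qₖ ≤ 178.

3583/96

√1393 = [37; 3, 10, 3, 74, …] (period length 4).
Convergents:
  p_0/q_0 = 37/1
  p_1/q_1 = 112/3
  p_2/q_2 = 1157/31
  p_3/q_3 = 3583/96
  p_4/q_4 = 266299/7135
q_3 = 96 ≤ 178 < 7135 = q_4, so the answer is 3583/96.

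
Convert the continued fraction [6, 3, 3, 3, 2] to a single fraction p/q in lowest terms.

Using pₖ = aₖpₖ₋₁ + pₖ₋₂ and qₖ = aₖqₖ₋₁ + qₖ₋₂:
  k=0: a=6, p=6, q=1
  k=1: a=3, p=19, q=3
  k=2: a=3, p=63, q=10
  k=3: a=3, p=208, q=33
  k=4: a=2, p=479, q=76

479/76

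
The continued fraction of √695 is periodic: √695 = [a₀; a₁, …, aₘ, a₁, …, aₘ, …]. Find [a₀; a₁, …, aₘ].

a₀ = ⌊√695⌋ = 26.
With m₀=0, d₀=1 and mₖ₊₁ = dₖaₖ − mₖ, dₖ₊₁ = (n − mₖ₊₁²)/dₖ, aₖ₊₁ = ⌊(a₀+mₖ₊₁)/dₖ₊₁⌋:
  k=1: m=26, d=19, a=2
  k=2: m=12, d=29, a=1
  k=3: m=17, d=14, a=3
  k=4: m=25, d=5, a=10
  k=5: m=25, d=14, a=3
  k=6: m=17, d=29, a=1
  k=7: m=12, d=19, a=2
  k=8: m=26, d=1, a=52
d=1 and a=2a₀=52 at k=8, so the next step gives (m, d) = (26, 19) again — its k=1 value — and the period has length 8.

[26; 2, 1, 3, 10, 3, 1, 2, 52]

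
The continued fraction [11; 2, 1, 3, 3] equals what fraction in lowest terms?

Using pₖ = aₖpₖ₋₁ + pₖ₋₂ and qₖ = aₖqₖ₋₁ + qₖ₋₂:
  k=0: a=11, p=11, q=1
  k=1: a=2, p=23, q=2
  k=2: a=1, p=34, q=3
  k=3: a=3, p=125, q=11
  k=4: a=3, p=409, q=36

409/36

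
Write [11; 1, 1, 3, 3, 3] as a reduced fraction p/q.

879/76

Using pₖ = aₖpₖ₋₁ + pₖ₋₂ and qₖ = aₖqₖ₋₁ + qₖ₋₂:
  k=0: a=11, p=11, q=1
  k=1: a=1, p=12, q=1
  k=2: a=1, p=23, q=2
  k=3: a=3, p=81, q=7
  k=4: a=3, p=266, q=23
  k=5: a=3, p=879, q=76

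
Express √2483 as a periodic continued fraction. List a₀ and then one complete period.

a₀ = ⌊√2483⌋ = 49.
With m₀=0, d₀=1 and mₖ₊₁ = dₖaₖ − mₖ, dₖ₊₁ = (n − mₖ₊₁²)/dₖ, aₖ₊₁ = ⌊(a₀+mₖ₊₁)/dₖ₊₁⌋:
  k=1: m=49, d=82, a=1
  k=2: m=33, d=17, a=4
  k=3: m=35, d=74, a=1
  k=4: m=39, d=13, a=6
  k=5: m=39, d=74, a=1
  k=6: m=35, d=17, a=4
  k=7: m=33, d=82, a=1
  k=8: m=49, d=1, a=98
d=1 and a=2a₀=98 at k=8, so the next step gives (m, d) = (49, 82) again — its k=1 value — and the period has length 8.

[49; 1, 4, 1, 6, 1, 4, 1, 98]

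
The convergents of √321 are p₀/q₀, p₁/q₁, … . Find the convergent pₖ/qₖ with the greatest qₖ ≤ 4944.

√321 = [17; 1, 10, 1, 34, …] (period length 4).
Convergents:
  p_0/q_0 = 17/1
  p_1/q_1 = 18/1
  p_2/q_2 = 197/11
  p_3/q_3 = 215/12
  p_4/q_4 = 7507/419
  p_5/q_5 = 7722/431
  p_6/q_6 = 84727/4729
  p_7/q_7 = 92449/5160
q_6 = 4729 ≤ 4944 < 5160 = q_7, so the answer is 84727/4729.

84727/4729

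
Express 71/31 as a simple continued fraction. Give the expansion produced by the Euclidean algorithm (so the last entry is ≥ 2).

[2; 3, 2, 4]

71 = 2·31 + 9
31 = 3·9 + 4
9 = 2·4 + 1
4 = 4·1 + 0  (stop)
So 71/31 = [2; 3, 2, 4].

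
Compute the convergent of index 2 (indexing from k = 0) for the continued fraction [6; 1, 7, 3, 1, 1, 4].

Using pₖ = aₖpₖ₋₁ + pₖ₋₂, qₖ = aₖqₖ₋₁ + qₖ₋₂ (with p₋₁=1, p₋₂=0, q₋₁=0, q₋₂=1):
  k=0: a=6, p=6, q=1
  k=1: a=1, p=7, q=1
  k=2: a=7, p=55, q=8

55/8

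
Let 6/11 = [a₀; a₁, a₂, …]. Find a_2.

6 = 0·11 + 6   →  a_0 = 0
11 = 1·6 + 5   →  a_1 = 1
6 = 1·5 + 1   →  a_2 = 1

1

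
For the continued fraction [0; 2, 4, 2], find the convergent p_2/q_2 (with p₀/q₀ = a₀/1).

4/9

Using pₖ = aₖpₖ₋₁ + pₖ₋₂, qₖ = aₖqₖ₋₁ + qₖ₋₂ (with p₋₁=1, p₋₂=0, q₋₁=0, q₋₂=1):
  k=0: a=0, p=0, q=1
  k=1: a=2, p=1, q=2
  k=2: a=4, p=4, q=9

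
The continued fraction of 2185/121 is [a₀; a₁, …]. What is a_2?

3

2185 = 18·121 + 7   →  a_0 = 18
121 = 17·7 + 2   →  a_1 = 17
7 = 3·2 + 1   →  a_2 = 3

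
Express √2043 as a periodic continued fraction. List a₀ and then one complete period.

[45; 5, 90]

a₀ = ⌊√2043⌋ = 45.
With m₀=0, d₀=1 and mₖ₊₁ = dₖaₖ − mₖ, dₖ₊₁ = (n − mₖ₊₁²)/dₖ, aₖ₊₁ = ⌊(a₀+mₖ₊₁)/dₖ₊₁⌋:
  k=1: m=45, d=18, a=5
  k=2: m=45, d=1, a=90
d=1 and a=2a₀=90 at k=2, so the next step gives (m, d) = (45, 18) again — its k=1 value — and the period has length 2.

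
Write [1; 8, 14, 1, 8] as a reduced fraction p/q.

1215/1081

Fold from the inside: start with 8/1.
  1 + 1/8 = 9/8
  14 + 8/9 = 134/9
  8 + 9/134 = 1081/134
  1 + 134/1081 = 1215/1081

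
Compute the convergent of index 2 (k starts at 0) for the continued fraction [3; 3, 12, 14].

123/37

Using pₖ = aₖpₖ₋₁ + pₖ₋₂, qₖ = aₖqₖ₋₁ + qₖ₋₂ (with p₋₁=1, p₋₂=0, q₋₁=0, q₋₂=1):
  k=0: a=3, p=3, q=1
  k=1: a=3, p=10, q=3
  k=2: a=12, p=123, q=37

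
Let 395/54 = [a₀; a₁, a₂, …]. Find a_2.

5

395 = 7·54 + 17   →  a_0 = 7
54 = 3·17 + 3   →  a_1 = 3
17 = 5·3 + 2   →  a_2 = 5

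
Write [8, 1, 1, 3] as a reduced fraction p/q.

Using pₖ = aₖpₖ₋₁ + pₖ₋₂ and qₖ = aₖqₖ₋₁ + qₖ₋₂:
  k=0: a=8, p=8, q=1
  k=1: a=1, p=9, q=1
  k=2: a=1, p=17, q=2
  k=3: a=3, p=60, q=7

60/7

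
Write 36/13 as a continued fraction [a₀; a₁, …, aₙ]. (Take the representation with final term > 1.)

[2; 1, 3, 3]

36 = 2×13 + 10
13 = 1×10 + 3
10 = 3×3 + 1
3 = 3×1 + 0  (stop)
So 36/13 = [2; 1, 3, 3].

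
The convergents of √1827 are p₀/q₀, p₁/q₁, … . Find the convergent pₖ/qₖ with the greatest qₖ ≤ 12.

√1827 = [42; 1, 2, 1, 8, 1, 2, 1, 84, …] (period length 8).
Convergents:
  p_0/q_0 = 42/1
  p_1/q_1 = 43/1
  p_2/q_2 = 128/3
  p_3/q_3 = 171/4
  p_4/q_4 = 1496/35
q_3 = 4 ≤ 12 < 35 = q_4, so the answer is 171/4.

171/4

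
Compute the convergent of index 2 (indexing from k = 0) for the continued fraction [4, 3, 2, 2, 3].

Using pₖ = aₖpₖ₋₁ + pₖ₋₂, qₖ = aₖqₖ₋₁ + qₖ₋₂ (with p₋₁=1, p₋₂=0, q₋₁=0, q₋₂=1):
  k=0: a=4, p=4, q=1
  k=1: a=3, p=13, q=3
  k=2: a=2, p=30, q=7

30/7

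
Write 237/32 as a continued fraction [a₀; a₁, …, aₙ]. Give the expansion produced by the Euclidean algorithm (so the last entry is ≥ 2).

237 = 7×32 + 13
32 = 2×13 + 6
13 = 2×6 + 1
6 = 6×1 + 0  (stop)
So 237/32 = [7; 2, 2, 6].

[7; 2, 2, 6]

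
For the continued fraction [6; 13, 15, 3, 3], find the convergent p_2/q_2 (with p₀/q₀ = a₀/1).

1191/196

Using pₖ = aₖpₖ₋₁ + pₖ₋₂, qₖ = aₖqₖ₋₁ + qₖ₋₂ (with p₋₁=1, p₋₂=0, q₋₁=0, q₋₂=1):
  k=0: a=6, p=6, q=1
  k=1: a=13, p=79, q=13
  k=2: a=15, p=1191, q=196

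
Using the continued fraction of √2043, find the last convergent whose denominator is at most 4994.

102151/2260

√2043 = [45; 5, 90, …] (period length 2).
Convergents:
  p_0/q_0 = 45/1
  p_1/q_1 = 226/5
  p_2/q_2 = 20385/451
  p_3/q_3 = 102151/2260
  p_4/q_4 = 9213975/203851
q_3 = 2260 ≤ 4994 < 203851 = q_4, so the answer is 102151/2260.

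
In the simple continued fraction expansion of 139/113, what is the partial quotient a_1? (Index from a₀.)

4

139 = 1·113 + 26   →  a_0 = 1
113 = 4·26 + 9   →  a_1 = 4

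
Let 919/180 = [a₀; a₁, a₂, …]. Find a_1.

919 = 5·180 + 19   →  a_0 = 5
180 = 9·19 + 9   →  a_1 = 9

9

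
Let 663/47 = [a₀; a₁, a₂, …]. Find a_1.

9

663 = 14·47 + 5   →  a_0 = 14
47 = 9·5 + 2   →  a_1 = 9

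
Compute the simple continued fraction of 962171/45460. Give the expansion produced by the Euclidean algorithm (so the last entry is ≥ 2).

[21; 6, 19, 15, 1, 3, 6]

962171 = 21*45460 + 7511
45460 = 6*7511 + 394
7511 = 19*394 + 25
394 = 15*25 + 19
25 = 1*19 + 6
19 = 3*6 + 1
6 = 6*1 + 0  (stop)
So 962171/45460 = [21; 6, 19, 15, 1, 3, 6].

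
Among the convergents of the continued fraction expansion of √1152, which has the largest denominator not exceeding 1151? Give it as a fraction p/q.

38625/1138

√1152 = [33; 1, 15, 1, 66, …] (period length 4).
Convergents:
  p_0/q_0 = 33/1
  p_1/q_1 = 34/1
  p_2/q_2 = 543/16
  p_3/q_3 = 577/17
  p_4/q_4 = 38625/1138
  p_5/q_5 = 39202/1155
q_4 = 1138 ≤ 1151 < 1155 = q_5, so the answer is 38625/1138.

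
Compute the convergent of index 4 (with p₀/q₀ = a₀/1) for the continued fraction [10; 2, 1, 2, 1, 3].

Using pₖ = aₖpₖ₋₁ + pₖ₋₂, qₖ = aₖqₖ₋₁ + qₖ₋₂ (with p₋₁=1, p₋₂=0, q₋₁=0, q₋₂=1):
  k=0: a=10, p=10, q=1
  k=1: a=2, p=21, q=2
  k=2: a=1, p=31, q=3
  k=3: a=2, p=83, q=8
  k=4: a=1, p=114, q=11

114/11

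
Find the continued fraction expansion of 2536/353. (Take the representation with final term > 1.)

2536 = 7·353 + 65
353 = 5·65 + 28
65 = 2·28 + 9
28 = 3·9 + 1
9 = 9·1 + 0  (stop)
So 2536/353 = [7; 5, 2, 3, 9].

[7; 5, 2, 3, 9]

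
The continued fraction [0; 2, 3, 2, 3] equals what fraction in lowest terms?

24/55

Using pₖ = aₖpₖ₋₁ + pₖ₋₂ and qₖ = aₖqₖ₋₁ + qₖ₋₂:
  k=0: a=0, p=0, q=1
  k=1: a=2, p=1, q=2
  k=2: a=3, p=3, q=7
  k=3: a=2, p=7, q=16
  k=4: a=3, p=24, q=55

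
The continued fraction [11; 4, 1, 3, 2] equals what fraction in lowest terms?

482/43

Fold from the inside: start with 2/1.
  3 + 1/2 = 7/2
  1 + 2/7 = 9/7
  4 + 7/9 = 43/9
  11 + 9/43 = 482/43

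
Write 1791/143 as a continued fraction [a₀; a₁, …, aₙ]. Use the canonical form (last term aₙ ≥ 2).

1791 = 12·143 + 75
143 = 1·75 + 68
75 = 1·68 + 7
68 = 9·7 + 5
7 = 1·5 + 2
5 = 2·2 + 1
2 = 2·1 + 0  (stop)
So 1791/143 = [12; 1, 1, 9, 1, 2, 2].

[12; 1, 1, 9, 1, 2, 2]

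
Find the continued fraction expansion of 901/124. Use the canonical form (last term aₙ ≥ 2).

[7; 3, 1, 3, 8]

901 = 7×124 + 33
124 = 3×33 + 25
33 = 1×25 + 8
25 = 3×8 + 1
8 = 8×1 + 0  (stop)
So 901/124 = [7; 3, 1, 3, 8].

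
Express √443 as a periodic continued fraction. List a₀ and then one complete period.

[21; 21, 42]

a₀ = ⌊√443⌋ = 21.
With m₀=0, d₀=1 and mₖ₊₁ = dₖaₖ − mₖ, dₖ₊₁ = (n − mₖ₊₁²)/dₖ, aₖ₊₁ = ⌊(a₀+mₖ₊₁)/dₖ₊₁⌋:
  k=1: m=21, d=2, a=21
  k=2: m=21, d=1, a=42
d=1 and a=2a₀=42 at k=2, so the next step gives (m, d) = (21, 2) again — its k=1 value — and the period has length 2.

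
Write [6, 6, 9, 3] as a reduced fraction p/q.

Using pₖ = aₖpₖ₋₁ + pₖ₋₂ and qₖ = aₖqₖ₋₁ + qₖ₋₂:
  k=0: a=6, p=6, q=1
  k=1: a=6, p=37, q=6
  k=2: a=9, p=339, q=55
  k=3: a=3, p=1054, q=171

1054/171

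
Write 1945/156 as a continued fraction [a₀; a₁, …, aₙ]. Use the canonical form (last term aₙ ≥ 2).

[12; 2, 7, 3, 3]

1945 = 12×156 + 73
156 = 2×73 + 10
73 = 7×10 + 3
10 = 3×3 + 1
3 = 3×1 + 0  (stop)
So 1945/156 = [12; 2, 7, 3, 3].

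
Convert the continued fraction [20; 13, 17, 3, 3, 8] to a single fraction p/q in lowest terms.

376456/18751

Fold from the inside: start with 8/1.
  3 + 1/8 = 25/8
  3 + 8/25 = 83/25
  17 + 25/83 = 1436/83
  13 + 83/1436 = 18751/1436
  20 + 1436/18751 = 376456/18751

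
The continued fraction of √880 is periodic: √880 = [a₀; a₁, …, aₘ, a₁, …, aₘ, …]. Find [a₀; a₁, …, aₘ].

[29; 1, 1, 1, 58]

a₀ = ⌊√880⌋ = 29.
With m₀=0, d₀=1 and mₖ₊₁ = dₖaₖ − mₖ, dₖ₊₁ = (n − mₖ₊₁²)/dₖ, aₖ₊₁ = ⌊(a₀+mₖ₊₁)/dₖ₊₁⌋:
  k=1: m=29, d=39, a=1
  k=2: m=10, d=20, a=1
  k=3: m=10, d=39, a=1
  k=4: m=29, d=1, a=58
d=1 and a=2a₀=58 at k=4, so the next step gives (m, d) = (29, 39) again — its k=1 value — and the period has length 4.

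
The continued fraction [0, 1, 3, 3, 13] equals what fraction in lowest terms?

Using pₖ = aₖpₖ₋₁ + pₖ₋₂ and qₖ = aₖqₖ₋₁ + qₖ₋₂:
  k=0: a=0, p=0, q=1
  k=1: a=1, p=1, q=1
  k=2: a=3, p=3, q=4
  k=3: a=3, p=10, q=13
  k=4: a=13, p=133, q=173

133/173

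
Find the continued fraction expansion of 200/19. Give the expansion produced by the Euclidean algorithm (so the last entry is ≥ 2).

200 = 10*19 + 10
19 = 1*10 + 9
10 = 1*9 + 1
9 = 9*1 + 0  (stop)
So 200/19 = [10; 1, 1, 9].

[10; 1, 1, 9]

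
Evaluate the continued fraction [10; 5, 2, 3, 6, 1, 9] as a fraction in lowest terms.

27823/2732

Using pₖ = aₖpₖ₋₁ + pₖ₋₂ and qₖ = aₖqₖ₋₁ + qₖ₋₂:
  k=0: a=10, p=10, q=1
  k=1: a=5, p=51, q=5
  k=2: a=2, p=112, q=11
  k=3: a=3, p=387, q=38
  k=4: a=6, p=2434, q=239
  k=5: a=1, p=2821, q=277
  k=6: a=9, p=27823, q=2732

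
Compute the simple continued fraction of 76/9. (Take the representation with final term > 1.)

76 = 8·9 + 4
9 = 2·4 + 1
4 = 4·1 + 0  (stop)
So 76/9 = [8; 2, 4].

[8; 2, 4]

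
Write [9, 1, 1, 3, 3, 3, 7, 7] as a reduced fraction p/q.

37890/3961

Fold from the inside: start with 7/1.
  7 + 1/7 = 50/7
  3 + 7/50 = 157/50
  3 + 50/157 = 521/157
  3 + 157/521 = 1720/521
  1 + 521/1720 = 2241/1720
  1 + 1720/2241 = 3961/2241
  9 + 2241/3961 = 37890/3961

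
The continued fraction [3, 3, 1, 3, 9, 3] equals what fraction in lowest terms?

Using pₖ = aₖpₖ₋₁ + pₖ₋₂ and qₖ = aₖqₖ₋₁ + qₖ₋₂:
  k=0: a=3, p=3, q=1
  k=1: a=3, p=10, q=3
  k=2: a=1, p=13, q=4
  k=3: a=3, p=49, q=15
  k=4: a=9, p=454, q=139
  k=5: a=3, p=1411, q=432

1411/432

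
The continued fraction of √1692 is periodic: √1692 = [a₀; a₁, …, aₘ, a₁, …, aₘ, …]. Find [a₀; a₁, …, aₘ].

[41; 7, 2, 7, 82]

a₀ = ⌊√1692⌋ = 41.
With m₀=0, d₀=1 and mₖ₊₁ = dₖaₖ − mₖ, dₖ₊₁ = (n − mₖ₊₁²)/dₖ, aₖ₊₁ = ⌊(a₀+mₖ₊₁)/dₖ₊₁⌋:
  k=1: m=41, d=11, a=7
  k=2: m=36, d=36, a=2
  k=3: m=36, d=11, a=7
  k=4: m=41, d=1, a=82
d=1 and a=2a₀=82 at k=4, so the next step gives (m, d) = (41, 11) again — its k=1 value — and the period has length 4.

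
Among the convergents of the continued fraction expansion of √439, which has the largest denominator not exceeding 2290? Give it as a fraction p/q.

√439 = [20; 1, 19, 1, 40, …] (period length 4).
Convergents:
  p_0/q_0 = 20/1
  p_1/q_1 = 21/1
  p_2/q_2 = 419/20
  p_3/q_3 = 440/21
  p_4/q_4 = 18019/860
  p_5/q_5 = 18459/881
  p_6/q_6 = 368740/17599
q_5 = 881 ≤ 2290 < 17599 = q_6, so the answer is 18459/881.

18459/881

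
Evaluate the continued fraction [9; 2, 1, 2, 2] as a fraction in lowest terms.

178/19

Fold from the inside: start with 2/1.
  2 + 1/2 = 5/2
  1 + 2/5 = 7/5
  2 + 5/7 = 19/7
  9 + 7/19 = 178/19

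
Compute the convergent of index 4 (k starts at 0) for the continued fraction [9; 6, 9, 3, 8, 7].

13040/1423

Using pₖ = aₖpₖ₋₁ + pₖ₋₂, qₖ = aₖqₖ₋₁ + qₖ₋₂ (with p₋₁=1, p₋₂=0, q₋₁=0, q₋₂=1):
  k=0: a=9, p=9, q=1
  k=1: a=6, p=55, q=6
  k=2: a=9, p=504, q=55
  k=3: a=3, p=1567, q=171
  k=4: a=8, p=13040, q=1423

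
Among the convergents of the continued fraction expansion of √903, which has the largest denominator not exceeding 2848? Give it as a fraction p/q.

√903 = [30; 20, 60, …] (period length 2).
Convergents:
  p_0/q_0 = 30/1
  p_1/q_1 = 601/20
  p_2/q_2 = 36090/1201
  p_3/q_3 = 722401/24040
q_2 = 1201 ≤ 2848 < 24040 = q_3, so the answer is 36090/1201.

36090/1201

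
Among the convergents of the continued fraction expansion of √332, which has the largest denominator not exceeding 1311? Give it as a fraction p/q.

√332 = [18; 4, 1, 1, 8, 1, 1, 4, 36, …] (period length 8).
Convergents:
  p_0/q_0 = 18/1
  p_1/q_1 = 73/4
  p_2/q_2 = 91/5
  p_3/q_3 = 164/9
  p_4/q_4 = 1403/77
  p_5/q_5 = 1567/86
  p_6/q_6 = 2970/163
  p_7/q_7 = 13447/738
  p_8/q_8 = 487062/26731
q_7 = 738 ≤ 1311 < 26731 = q_8, so the answer is 13447/738.

13447/738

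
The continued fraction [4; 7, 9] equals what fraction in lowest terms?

Fold from the inside: start with 9/1.
  7 + 1/9 = 64/9
  4 + 9/64 = 265/64

265/64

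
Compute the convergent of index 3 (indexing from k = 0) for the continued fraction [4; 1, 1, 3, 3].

Using pₖ = aₖpₖ₋₁ + pₖ₋₂, qₖ = aₖqₖ₋₁ + qₖ₋₂ (with p₋₁=1, p₋₂=0, q₋₁=0, q₋₂=1):
  k=0: a=4, p=4, q=1
  k=1: a=1, p=5, q=1
  k=2: a=1, p=9, q=2
  k=3: a=3, p=32, q=7

32/7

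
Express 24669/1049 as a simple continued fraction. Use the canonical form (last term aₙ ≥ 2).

24669 = 23·1049 + 542
1049 = 1·542 + 507
542 = 1·507 + 35
507 = 14·35 + 17
35 = 2·17 + 1
17 = 17·1 + 0  (stop)
So 24669/1049 = [23; 1, 1, 14, 2, 17].

[23; 1, 1, 14, 2, 17]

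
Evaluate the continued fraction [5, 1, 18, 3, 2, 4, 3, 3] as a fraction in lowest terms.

37979/6385

Fold from the inside: start with 3/1.
  3 + 1/3 = 10/3
  4 + 3/10 = 43/10
  2 + 10/43 = 96/43
  3 + 43/96 = 331/96
  18 + 96/331 = 6054/331
  1 + 331/6054 = 6385/6054
  5 + 6054/6385 = 37979/6385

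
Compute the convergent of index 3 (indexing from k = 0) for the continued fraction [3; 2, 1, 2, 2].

27/8

Using pₖ = aₖpₖ₋₁ + pₖ₋₂, qₖ = aₖqₖ₋₁ + qₖ₋₂ (with p₋₁=1, p₋₂=0, q₋₁=0, q₋₂=1):
  k=0: a=3, p=3, q=1
  k=1: a=2, p=7, q=2
  k=2: a=1, p=10, q=3
  k=3: a=2, p=27, q=8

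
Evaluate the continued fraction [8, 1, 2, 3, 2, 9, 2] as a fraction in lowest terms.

Fold from the inside: start with 2/1.
  9 + 1/2 = 19/2
  2 + 2/19 = 40/19
  3 + 19/40 = 139/40
  2 + 40/139 = 318/139
  1 + 139/318 = 457/318
  8 + 318/457 = 3974/457

3974/457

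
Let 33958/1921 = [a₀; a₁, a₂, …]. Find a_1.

33958 = 17·1921 + 1301   →  a_0 = 17
1921 = 1·1301 + 620   →  a_1 = 1

1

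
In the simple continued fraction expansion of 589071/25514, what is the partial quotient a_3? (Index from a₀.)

589071 = 23·25514 + 2249   →  a_0 = 23
25514 = 11·2249 + 775   →  a_1 = 11
2249 = 2·775 + 699   →  a_2 = 2
775 = 1·699 + 76   →  a_3 = 1

1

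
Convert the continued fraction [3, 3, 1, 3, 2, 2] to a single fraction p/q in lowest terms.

271/83

Using pₖ = aₖpₖ₋₁ + pₖ₋₂ and qₖ = aₖqₖ₋₁ + qₖ₋₂:
  k=0: a=3, p=3, q=1
  k=1: a=3, p=10, q=3
  k=2: a=1, p=13, q=4
  k=3: a=3, p=49, q=15
  k=4: a=2, p=111, q=34
  k=5: a=2, p=271, q=83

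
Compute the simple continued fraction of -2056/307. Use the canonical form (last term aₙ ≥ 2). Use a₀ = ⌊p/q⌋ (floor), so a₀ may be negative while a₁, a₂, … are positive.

-2056 = -7·307 + 93
307 = 3·93 + 28
93 = 3·28 + 9
28 = 3·9 + 1
9 = 9·1 + 0  (stop)
So -2056/307 = [-7; 3, 3, 3, 9].

[-7; 3, 3, 3, 9]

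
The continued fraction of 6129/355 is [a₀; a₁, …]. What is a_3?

3

6129 = 17·355 + 94   →  a_0 = 17
355 = 3·94 + 73   →  a_1 = 3
94 = 1·73 + 21   →  a_2 = 1
73 = 3·21 + 10   →  a_3 = 3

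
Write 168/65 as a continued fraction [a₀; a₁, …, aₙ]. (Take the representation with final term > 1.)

[2; 1, 1, 2, 2, 5]

168 = 2*65 + 38
65 = 1*38 + 27
38 = 1*27 + 11
27 = 2*11 + 5
11 = 2*5 + 1
5 = 5*1 + 0  (stop)
So 168/65 = [2; 1, 1, 2, 2, 5].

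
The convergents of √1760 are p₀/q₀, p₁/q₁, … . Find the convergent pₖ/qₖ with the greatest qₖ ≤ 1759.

√1760 = [41; 1, 19, 1, 82, …] (period length 4).
Convergents:
  p_0/q_0 = 41/1
  p_1/q_1 = 42/1
  p_2/q_2 = 839/20
  p_3/q_3 = 881/21
  p_4/q_4 = 73081/1742
  p_5/q_5 = 73962/1763
q_4 = 1742 ≤ 1759 < 1763 = q_5, so the answer is 73081/1742.

73081/1742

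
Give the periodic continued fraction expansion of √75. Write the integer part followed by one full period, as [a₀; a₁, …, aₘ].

[8; 1, 1, 1, 16]

a₀ = ⌊√75⌋ = 8.
With m₀=0, d₀=1 and mₖ₊₁ = dₖaₖ − mₖ, dₖ₊₁ = (n − mₖ₊₁²)/dₖ, aₖ₊₁ = ⌊(a₀+mₖ₊₁)/dₖ₊₁⌋:
  k=1: m=8, d=11, a=1
  k=2: m=3, d=6, a=1
  k=3: m=3, d=11, a=1
  k=4: m=8, d=1, a=16
d=1 and a=2a₀=16 at k=4, so the next step gives (m, d) = (8, 11) again — its k=1 value — and the period has length 4.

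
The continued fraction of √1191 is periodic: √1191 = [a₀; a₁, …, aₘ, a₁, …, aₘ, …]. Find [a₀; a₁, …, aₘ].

[34; 1, 1, 22, 1, 1, 68]

a₀ = ⌊√1191⌋ = 34.
With m₀=0, d₀=1 and mₖ₊₁ = dₖaₖ − mₖ, dₖ₊₁ = (n − mₖ₊₁²)/dₖ, aₖ₊₁ = ⌊(a₀+mₖ₊₁)/dₖ₊₁⌋:
  k=1: m=34, d=35, a=1
  k=2: m=1, d=34, a=1
  k=3: m=33, d=3, a=22
  k=4: m=33, d=34, a=1
  k=5: m=1, d=35, a=1
  k=6: m=34, d=1, a=68
d=1 and a=2a₀=68 at k=6, so the next step gives (m, d) = (34, 35) again — its k=1 value — and the period has length 6.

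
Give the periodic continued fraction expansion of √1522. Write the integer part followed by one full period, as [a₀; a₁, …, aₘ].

[39; 78]

a₀ = ⌊√1522⌋ = 39.
With m₀=0, d₀=1 and mₖ₊₁ = dₖaₖ − mₖ, dₖ₊₁ = (n − mₖ₊₁²)/dₖ, aₖ₊₁ = ⌊(a₀+mₖ₊₁)/dₖ₊₁⌋:
  k=1: m=39, d=1, a=78
d=1 and a=2a₀=78 at k=1, so the next step gives (m, d) = (39, 1) again — its k=1 value — and the period has length 1.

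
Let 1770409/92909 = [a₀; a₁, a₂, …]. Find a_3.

1770409 = 19·92909 + 5138   →  a_0 = 19
92909 = 18·5138 + 425   →  a_1 = 18
5138 = 12·425 + 38   →  a_2 = 12
425 = 11·38 + 7   →  a_3 = 11

11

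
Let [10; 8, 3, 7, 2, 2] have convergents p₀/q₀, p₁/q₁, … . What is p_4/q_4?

Using pₖ = aₖpₖ₋₁ + pₖ₋₂, qₖ = aₖqₖ₋₁ + qₖ₋₂ (with p₋₁=1, p₋₂=0, q₋₁=0, q₋₂=1):
  k=0: a=10, p=10, q=1
  k=1: a=8, p=81, q=8
  k=2: a=3, p=253, q=25
  k=3: a=7, p=1852, q=183
  k=4: a=2, p=3957, q=391

3957/391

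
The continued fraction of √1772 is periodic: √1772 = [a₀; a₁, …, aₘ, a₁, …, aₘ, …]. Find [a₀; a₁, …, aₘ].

[42; 10, 1, 1, 20, 1, 1, 10, 84]

a₀ = ⌊√1772⌋ = 42.
With m₀=0, d₀=1 and mₖ₊₁ = dₖaₖ − mₖ, dₖ₊₁ = (n − mₖ₊₁²)/dₖ, aₖ₊₁ = ⌊(a₀+mₖ₊₁)/dₖ₊₁⌋:
  k=1: m=42, d=8, a=10
  k=2: m=38, d=41, a=1
  k=3: m=3, d=43, a=1
  k=4: m=40, d=4, a=20
  k=5: m=40, d=43, a=1
  k=6: m=3, d=41, a=1
  k=7: m=38, d=8, a=10
  k=8: m=42, d=1, a=84
d=1 and a=2a₀=84 at k=8, so the next step gives (m, d) = (42, 8) again — its k=1 value — and the period has length 8.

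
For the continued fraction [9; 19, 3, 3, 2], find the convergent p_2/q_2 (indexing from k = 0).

525/58

Using pₖ = aₖpₖ₋₁ + pₖ₋₂, qₖ = aₖqₖ₋₁ + qₖ₋₂ (with p₋₁=1, p₋₂=0, q₋₁=0, q₋₂=1):
  k=0: a=9, p=9, q=1
  k=1: a=19, p=172, q=19
  k=2: a=3, p=525, q=58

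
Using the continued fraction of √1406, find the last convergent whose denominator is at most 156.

5587/149

√1406 = [37; 2, 74, …] (period length 2).
Convergents:
  p_0/q_0 = 37/1
  p_1/q_1 = 75/2
  p_2/q_2 = 5587/149
  p_3/q_3 = 11249/300
q_2 = 149 ≤ 156 < 300 = q_3, so the answer is 5587/149.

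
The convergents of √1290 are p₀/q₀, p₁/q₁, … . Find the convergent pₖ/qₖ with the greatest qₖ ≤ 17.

431/12

√1290 = [35; 1, 10, 1, 70, …] (period length 4).
Convergents:
  p_0/q_0 = 35/1
  p_1/q_1 = 36/1
  p_2/q_2 = 395/11
  p_3/q_3 = 431/12
  p_4/q_4 = 30565/851
q_3 = 12 ≤ 17 < 851 = q_4, so the answer is 431/12.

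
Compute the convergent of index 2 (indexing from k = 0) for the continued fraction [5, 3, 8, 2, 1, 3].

133/25

Using pₖ = aₖpₖ₋₁ + pₖ₋₂, qₖ = aₖqₖ₋₁ + qₖ₋₂ (with p₋₁=1, p₋₂=0, q₋₁=0, q₋₂=1):
  k=0: a=5, p=5, q=1
  k=1: a=3, p=16, q=3
  k=2: a=8, p=133, q=25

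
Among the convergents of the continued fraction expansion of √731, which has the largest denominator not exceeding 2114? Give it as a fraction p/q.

39447/1459

√731 = [27; 27, 54, …] (period length 2).
Convergents:
  p_0/q_0 = 27/1
  p_1/q_1 = 730/27
  p_2/q_2 = 39447/1459
  p_3/q_3 = 1065799/39420
q_2 = 1459 ≤ 2114 < 39420 = q_3, so the answer is 39447/1459.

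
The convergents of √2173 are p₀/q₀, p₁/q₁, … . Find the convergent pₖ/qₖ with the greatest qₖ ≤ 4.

√2173 = [46; 1, 1, 1, 1, 1, 1, 92, …] (period length 7).
Convergents:
  p_0/q_0 = 46/1
  p_1/q_1 = 47/1
  p_2/q_2 = 93/2
  p_3/q_3 = 140/3
  p_4/q_4 = 233/5
q_3 = 3 ≤ 4 < 5 = q_4, so the answer is 140/3.

140/3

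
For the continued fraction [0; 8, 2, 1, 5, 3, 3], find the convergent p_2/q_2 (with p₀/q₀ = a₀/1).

2/17

Using pₖ = aₖpₖ₋₁ + pₖ₋₂, qₖ = aₖqₖ₋₁ + qₖ₋₂ (with p₋₁=1, p₋₂=0, q₋₁=0, q₋₂=1):
  k=0: a=0, p=0, q=1
  k=1: a=8, p=1, q=8
  k=2: a=2, p=2, q=17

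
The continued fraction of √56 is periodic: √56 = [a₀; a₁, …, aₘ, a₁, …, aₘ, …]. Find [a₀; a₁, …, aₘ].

a₀ = ⌊√56⌋ = 7.

[7; 2, 14]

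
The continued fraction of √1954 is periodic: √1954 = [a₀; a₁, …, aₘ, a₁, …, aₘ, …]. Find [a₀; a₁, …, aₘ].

a₀ = ⌊√1954⌋ = 44.
With m₀=0, d₀=1 and mₖ₊₁ = dₖaₖ − mₖ, dₖ₊₁ = (n − mₖ₊₁²)/dₖ, aₖ₊₁ = ⌊(a₀+mₖ₊₁)/dₖ₊₁⌋:
  k=1: m=44, d=18, a=4
  k=2: m=28, d=65, a=1
  k=3: m=37, d=9, a=9
  k=4: m=44, d=2, a=44
  k=5: m=44, d=9, a=9
  k=6: m=37, d=65, a=1
  k=7: m=28, d=18, a=4
  k=8: m=44, d=1, a=88
d=1 and a=2a₀=88 at k=8, so the next step gives (m, d) = (44, 18) again — its k=1 value — and the period has length 8.

[44; 4, 1, 9, 44, 9, 1, 4, 88]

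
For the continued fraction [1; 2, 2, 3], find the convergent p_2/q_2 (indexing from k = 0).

7/5

Using pₖ = aₖpₖ₋₁ + pₖ₋₂, qₖ = aₖqₖ₋₁ + qₖ₋₂ (with p₋₁=1, p₋₂=0, q₋₁=0, q₋₂=1):
  k=0: a=1, p=1, q=1
  k=1: a=2, p=3, q=2
  k=2: a=2, p=7, q=5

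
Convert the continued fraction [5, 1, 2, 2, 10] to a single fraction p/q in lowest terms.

Using pₖ = aₖpₖ₋₁ + pₖ₋₂ and qₖ = aₖqₖ₋₁ + qₖ₋₂:
  k=0: a=5, p=5, q=1
  k=1: a=1, p=6, q=1
  k=2: a=2, p=17, q=3
  k=3: a=2, p=40, q=7
  k=4: a=10, p=417, q=73

417/73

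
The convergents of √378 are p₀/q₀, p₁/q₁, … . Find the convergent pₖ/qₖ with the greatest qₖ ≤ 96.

1011/52

√378 = [19; 2, 3, 1, 4, 1, 3, 2, 38, …] (period length 8).
Convergents:
  p_0/q_0 = 19/1
  p_1/q_1 = 39/2
  p_2/q_2 = 136/7
  p_3/q_3 = 175/9
  p_4/q_4 = 836/43
  p_5/q_5 = 1011/52
  p_6/q_6 = 3869/199
q_5 = 52 ≤ 96 < 199 = q_6, so the answer is 1011/52.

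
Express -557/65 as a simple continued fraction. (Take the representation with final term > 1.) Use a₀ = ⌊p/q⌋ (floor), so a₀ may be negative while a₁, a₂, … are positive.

[-9; 2, 3, 9]

-557 = -9*65 + 28
65 = 2*28 + 9
28 = 3*9 + 1
9 = 9*1 + 0  (stop)
So -557/65 = [-9; 2, 3, 9].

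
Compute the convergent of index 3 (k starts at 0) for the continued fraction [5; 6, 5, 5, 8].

831/161

Using pₖ = aₖpₖ₋₁ + pₖ₋₂, qₖ = aₖqₖ₋₁ + qₖ₋₂ (with p₋₁=1, p₋₂=0, q₋₁=0, q₋₂=1):
  k=0: a=5, p=5, q=1
  k=1: a=6, p=31, q=6
  k=2: a=5, p=160, q=31
  k=3: a=5, p=831, q=161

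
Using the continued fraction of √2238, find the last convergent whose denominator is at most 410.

√2238 = [47; 3, 3, 1, 30, 1, 3, 3, 94, …] (period length 8).
Convergents:
  p_0/q_0 = 47/1
  p_1/q_1 = 142/3
  p_2/q_2 = 473/10
  p_3/q_3 = 615/13
  p_4/q_4 = 18923/400
  p_5/q_5 = 19538/413
q_4 = 400 ≤ 410 < 413 = q_5, so the answer is 18923/400.

18923/400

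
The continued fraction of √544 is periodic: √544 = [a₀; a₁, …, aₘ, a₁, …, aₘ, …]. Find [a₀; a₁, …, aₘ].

a₀ = ⌊√544⌋ = 23.
With m₀=0, d₀=1 and mₖ₊₁ = dₖaₖ − mₖ, dₖ₊₁ = (n − mₖ₊₁²)/dₖ, aₖ₊₁ = ⌊(a₀+mₖ₊₁)/dₖ₊₁⌋:
  k=1: m=23, d=15, a=3
  k=2: m=22, d=4, a=11
  k=3: m=22, d=15, a=3
  k=4: m=23, d=1, a=46
d=1 and a=2a₀=46 at k=4, so the next step gives (m, d) = (23, 15) again — its k=1 value — and the period has length 4.

[23; 3, 11, 3, 46]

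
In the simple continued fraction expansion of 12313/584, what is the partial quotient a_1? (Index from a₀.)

11

12313 = 21·584 + 49   →  a_0 = 21
584 = 11·49 + 45   →  a_1 = 11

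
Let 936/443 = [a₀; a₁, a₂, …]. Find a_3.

6

936 = 2·443 + 50   →  a_0 = 2
443 = 8·50 + 43   →  a_1 = 8
50 = 1·43 + 7   →  a_2 = 1
43 = 6·7 + 1   →  a_3 = 6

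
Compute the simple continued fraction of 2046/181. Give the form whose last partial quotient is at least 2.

2046 = 11·181 + 55
181 = 3·55 + 16
55 = 3·16 + 7
16 = 2·7 + 2
7 = 3·2 + 1
2 = 2·1 + 0  (stop)
So 2046/181 = [11; 3, 3, 2, 3, 2].

[11; 3, 3, 2, 3, 2]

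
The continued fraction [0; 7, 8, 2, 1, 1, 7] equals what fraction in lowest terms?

319/2271

Fold from the inside: start with 7/1.
  1 + 1/7 = 8/7
  1 + 7/8 = 15/8
  2 + 8/15 = 38/15
  8 + 15/38 = 319/38
  7 + 38/319 = 2271/319
  0 + 319/2271 = 319/2271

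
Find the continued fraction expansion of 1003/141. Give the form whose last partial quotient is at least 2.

[7; 8, 1, 4, 3]

1003 = 7×141 + 16
141 = 8×16 + 13
16 = 1×13 + 3
13 = 4×3 + 1
3 = 3×1 + 0  (stop)
So 1003/141 = [7; 8, 1, 4, 3].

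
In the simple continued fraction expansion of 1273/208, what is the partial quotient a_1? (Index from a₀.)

1273 = 6·208 + 25   →  a_0 = 6
208 = 8·25 + 8   →  a_1 = 8

8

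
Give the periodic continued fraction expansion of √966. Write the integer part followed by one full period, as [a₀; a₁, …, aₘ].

[31; 12, 2, 2, 2, 12, 62]

a₀ = ⌊√966⌋ = 31.
With m₀=0, d₀=1 and mₖ₊₁ = dₖaₖ − mₖ, dₖ₊₁ = (n − mₖ₊₁²)/dₖ, aₖ₊₁ = ⌊(a₀+mₖ₊₁)/dₖ₊₁⌋:
  k=1: m=31, d=5, a=12
  k=2: m=29, d=25, a=2
  k=3: m=21, d=21, a=2
  k=4: m=21, d=25, a=2
  k=5: m=29, d=5, a=12
  k=6: m=31, d=1, a=62
d=1 and a=2a₀=62 at k=6, so the next step gives (m, d) = (31, 5) again — its k=1 value — and the period has length 6.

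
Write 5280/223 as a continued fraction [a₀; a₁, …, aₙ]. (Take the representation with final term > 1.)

[23; 1, 2, 10, 3, 2]

5280 = 23·223 + 151
223 = 1·151 + 72
151 = 2·72 + 7
72 = 10·7 + 2
7 = 3·2 + 1
2 = 2·1 + 0  (stop)
So 5280/223 = [23; 1, 2, 10, 3, 2].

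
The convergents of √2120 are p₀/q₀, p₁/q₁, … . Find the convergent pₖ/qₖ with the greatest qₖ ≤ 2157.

97474/2117

√2120 = [46; 23, 92, …] (period length 2).
Convergents:
  p_0/q_0 = 46/1
  p_1/q_1 = 1059/23
  p_2/q_2 = 97474/2117
  p_3/q_3 = 2242961/48714
q_2 = 2117 ≤ 2157 < 48714 = q_3, so the answer is 97474/2117.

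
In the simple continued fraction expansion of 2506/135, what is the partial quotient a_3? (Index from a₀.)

2506 = 18·135 + 76   →  a_0 = 18
135 = 1·76 + 59   →  a_1 = 1
76 = 1·59 + 17   →  a_2 = 1
59 = 3·17 + 8   →  a_3 = 3

3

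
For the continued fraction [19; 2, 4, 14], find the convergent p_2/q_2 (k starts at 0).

Using pₖ = aₖpₖ₋₁ + pₖ₋₂, qₖ = aₖqₖ₋₁ + qₖ₋₂ (with p₋₁=1, p₋₂=0, q₋₁=0, q₋₂=1):
  k=0: a=19, p=19, q=1
  k=1: a=2, p=39, q=2
  k=2: a=4, p=175, q=9

175/9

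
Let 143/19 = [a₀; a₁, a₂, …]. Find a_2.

143 = 7·19 + 10   →  a_0 = 7
19 = 1·10 + 9   →  a_1 = 1
10 = 1·9 + 1   →  a_2 = 1

1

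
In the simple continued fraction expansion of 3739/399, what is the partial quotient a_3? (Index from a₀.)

3739 = 9·399 + 148   →  a_0 = 9
399 = 2·148 + 103   →  a_1 = 2
148 = 1·103 + 45   →  a_2 = 1
103 = 2·45 + 13   →  a_3 = 2

2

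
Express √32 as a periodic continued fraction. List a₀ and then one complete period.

[5; 1, 1, 1, 10]

a₀ = ⌊√32⌋ = 5.
With m₀=0, d₀=1 and mₖ₊₁ = dₖaₖ − mₖ, dₖ₊₁ = (n − mₖ₊₁²)/dₖ, aₖ₊₁ = ⌊(a₀+mₖ₊₁)/dₖ₊₁⌋:
  k=1: m=5, d=7, a=1
  k=2: m=2, d=4, a=1
  k=3: m=2, d=7, a=1
  k=4: m=5, d=1, a=10
d=1 and a=2a₀=10 at k=4, so the next step gives (m, d) = (5, 7) again — its k=1 value — and the period has length 4.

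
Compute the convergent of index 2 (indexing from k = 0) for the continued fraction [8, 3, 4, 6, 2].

108/13

Using pₖ = aₖpₖ₋₁ + pₖ₋₂, qₖ = aₖqₖ₋₁ + qₖ₋₂ (with p₋₁=1, p₋₂=0, q₋₁=0, q₋₂=1):
  k=0: a=8, p=8, q=1
  k=1: a=3, p=25, q=3
  k=2: a=4, p=108, q=13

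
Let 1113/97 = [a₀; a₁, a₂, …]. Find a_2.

1113 = 11·97 + 46   →  a_0 = 11
97 = 2·46 + 5   →  a_1 = 2
46 = 9·5 + 1   →  a_2 = 9

9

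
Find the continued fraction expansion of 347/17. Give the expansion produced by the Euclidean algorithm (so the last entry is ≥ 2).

347 = 20·17 + 7
17 = 2·7 + 3
7 = 2·3 + 1
3 = 3·1 + 0  (stop)
So 347/17 = [20; 2, 2, 3].

[20; 2, 2, 3]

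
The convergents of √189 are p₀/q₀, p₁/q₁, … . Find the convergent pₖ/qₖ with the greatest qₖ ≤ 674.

√189 = [13; 1, 2, 1, 26, …] (period length 4).
Convergents:
  p_0/q_0 = 13/1
  p_1/q_1 = 14/1
  p_2/q_2 = 41/3
  p_3/q_3 = 55/4
  p_4/q_4 = 1471/107
  p_5/q_5 = 1526/111
  p_6/q_6 = 4523/329
  p_7/q_7 = 6049/440
  p_8/q_8 = 161797/11769
q_7 = 440 ≤ 674 < 11769 = q_8, so the answer is 6049/440.

6049/440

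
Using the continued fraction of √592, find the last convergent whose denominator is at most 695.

√592 = [24; 3, 48, …] (period length 2).
Convergents:
  p_0/q_0 = 24/1
  p_1/q_1 = 73/3
  p_2/q_2 = 3528/145
  p_3/q_3 = 10657/438
  p_4/q_4 = 515064/21169
q_3 = 438 ≤ 695 < 21169 = q_4, so the answer is 10657/438.

10657/438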